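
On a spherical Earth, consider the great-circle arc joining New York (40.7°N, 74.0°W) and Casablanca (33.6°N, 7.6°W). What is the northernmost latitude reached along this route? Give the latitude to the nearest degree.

≈ 43°N

The great circle lies in the plane with unit normal n̂ = (p₁ × p₂)/|p₁ × p₂|.
Here n̂_z ≈ +0.733; the vertex latitude is φ_max = arccos|n̂_z| ≈ 42.9°.
Check via Clairaut: cos φ_max = |cos φ₁| · sin C = cos(40.7°)·sin(75.2°) ≈ 0.733, again giving ≈ 42.9°.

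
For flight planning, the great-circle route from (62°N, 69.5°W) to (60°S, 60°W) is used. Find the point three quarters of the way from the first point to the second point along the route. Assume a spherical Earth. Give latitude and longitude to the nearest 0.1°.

Convert each endpoint to a unit vector on the sphere (x = cos φ cos λ, y = cos φ sin λ, z = sin φ).
The central angle between the endpoints is δ = arccos(p₁·p₂) ≈ 2.133 rad (122.2°).
Interpolate at f = 3/4 with slerp weights a = sin((1−f)δ)/sin δ ≈ 0.601, b = sin(fδ)/sin δ ≈ 1.181.
p = a·p₁ + b·p₂ ≈ (0.394, -0.776, -0.493); φ = arcsin(p_z) ≈ -29.52°, λ = atan2(p_y, p_x) ≈ -63.07°.

≈ (29.5°S, 63.1°W)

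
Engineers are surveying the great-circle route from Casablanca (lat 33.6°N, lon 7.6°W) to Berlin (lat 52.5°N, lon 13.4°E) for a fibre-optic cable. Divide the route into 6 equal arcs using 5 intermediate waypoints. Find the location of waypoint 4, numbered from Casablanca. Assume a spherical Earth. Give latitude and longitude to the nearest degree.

Convert each endpoint to a unit vector on the sphere (x = cos φ cos λ, y = cos φ sin λ, z = sin φ).
The central angle between the endpoints is δ = arccos(p₁·p₂) ≈ 0.422 rad (24.2°).
Interpolate at f = 4/6 with slerp weights a = sin((1−f)δ)/sin δ ≈ 0.342, b = sin(fδ)/sin δ ≈ 0.678.
p = a·p₁ + b·p₂ ≈ (0.684, 0.058, 0.727); φ = arcsin(p_z) ≈ 46.65°, λ = atan2(p_y, p_x) ≈ 4.84°.

≈ lat 47°N, lon 5°E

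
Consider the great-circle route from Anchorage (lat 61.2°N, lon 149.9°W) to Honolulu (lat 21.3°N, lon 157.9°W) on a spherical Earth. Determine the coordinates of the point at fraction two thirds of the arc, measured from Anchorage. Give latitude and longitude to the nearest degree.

The haversine formula gives a central angle δ ≈ 0.703 rad (40.3°) between the endpoints.
Interpolate at f = 2/3 with slerp weights a = sin((1−f)δ)/sin δ ≈ 0.359, b = sin(fδ)/sin δ ≈ 0.699.
p = a·p₁ + b·p₂ ≈ (-0.753, -0.332, 0.569); φ = arcsin(p_z) ≈ 34.65°, λ = atan2(p_y, p_x) ≈ -156.22°.

≈ lat 35°N, lon 156°W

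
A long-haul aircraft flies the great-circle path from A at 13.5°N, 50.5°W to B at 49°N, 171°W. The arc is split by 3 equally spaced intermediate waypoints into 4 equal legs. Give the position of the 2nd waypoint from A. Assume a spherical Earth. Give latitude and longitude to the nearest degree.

Convert each endpoint to a unit vector on the sphere (x = cos φ cos λ, y = cos φ sin λ, z = sin φ).
The central angle between the endpoints is δ = arccos(p₁·p₂) ≈ 1.719 rad (98.5°).
Interpolate at f = 2/4 with slerp weights a = sin((1−f)δ)/sin δ ≈ 0.766, b = sin(fδ)/sin δ ≈ 0.766.
p = a·p₁ + b·p₂ ≈ (-0.023, -0.653, 0.757); φ = arcsin(p_z) ≈ 49.18°, λ = atan2(p_y, p_x) ≈ -91.98°.

≈ 49°N, 92°W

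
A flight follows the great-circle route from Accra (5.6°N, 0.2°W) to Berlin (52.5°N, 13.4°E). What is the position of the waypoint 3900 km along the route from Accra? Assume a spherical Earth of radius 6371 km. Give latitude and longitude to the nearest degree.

≈ (40°N, 8°E)

Write both endpoints as unit vectors p₁, p₂ with components (cos φ cos λ, cos φ sin λ, sin φ).
The central angle between the endpoints is δ = arccos(p₁·p₂) ≈ 0.842 rad (48.2°). The total great-circle distance is δ·R ≈ 0.842 × 6371 ≈ 5362 km, so the target fraction is f = 3900/5362 ≈ 0.727.
Interpolate at f ≈ 0.727 with slerp weights a = sin((1−f)δ)/sin δ ≈ 0.305, b = sin(fδ)/sin δ ≈ 0.771.
p = a·p₁ + b·p₂ ≈ (0.760, 0.108, 0.641); φ = arcsin(p_z) ≈ 39.87°, λ = atan2(p_y, p_x) ≈ 8.06°.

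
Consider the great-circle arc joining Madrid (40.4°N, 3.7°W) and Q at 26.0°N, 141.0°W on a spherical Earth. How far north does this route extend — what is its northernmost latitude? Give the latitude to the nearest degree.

≈ 62°N

The great circle lies in the plane with unit normal n̂ = (p₁ × p₂)/|p₁ × p₂|.
Here n̂_z ≈ -0.476; the vertex latitude is φ_max = arccos|n̂_z| ≈ 61.6°.
Check via Clairaut: cos φ_max = |cos φ₁| · sin C = cos(40.4°)·sin(38.7°) ≈ 0.476, again giving ≈ 61.6°.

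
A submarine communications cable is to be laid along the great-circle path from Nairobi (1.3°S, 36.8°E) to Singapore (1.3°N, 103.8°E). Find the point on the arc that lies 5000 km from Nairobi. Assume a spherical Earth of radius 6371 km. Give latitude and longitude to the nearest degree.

≈ 0°N, 82°E

Write both endpoints as unit vectors p₁, p₂ with components (cos φ cos λ, cos φ sin λ, sin φ).
The central angle between the endpoints is δ = arccos(p₁·p₂) ≈ 1.170 rad (67.0°). The total great-circle distance is δ·R ≈ 1.170 × 6371 ≈ 7455 km, so the target fraction is f = 5000/7455 ≈ 0.671.
Interpolate at f ≈ 0.671 with slerp weights a = sin((1−f)δ)/sin δ ≈ 0.408, b = sin(fδ)/sin δ ≈ 0.767.
p = a·p₁ + b·p₂ ≈ (0.144, 0.990, 0.008); φ = arcsin(p_z) ≈ 0.47°, λ = atan2(p_y, p_x) ≈ 81.73°.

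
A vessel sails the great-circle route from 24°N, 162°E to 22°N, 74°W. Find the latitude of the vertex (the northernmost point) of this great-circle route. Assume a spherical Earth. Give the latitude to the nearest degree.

The great circle lies in the plane with unit normal n̂ = (p₁ × p₂)/|p₁ × p₂|.
Here n̂_z ≈ +0.742; the vertex latitude is φ_max = arccos|n̂_z| ≈ 42.1°.

≈ 42°N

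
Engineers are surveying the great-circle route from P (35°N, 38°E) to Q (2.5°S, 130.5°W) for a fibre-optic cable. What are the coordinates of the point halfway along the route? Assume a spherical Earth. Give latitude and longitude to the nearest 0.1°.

From cos δ = sin φ₁ sin φ₂ + cos φ₁ cos φ₂ cos Δλ, the central angle is δ ≈ 2.544 rad (145.8°).
Interpolate at f = 1/2 with slerp weights a = sin((1−f)δ)/sin δ ≈ 1.700, b = sin(fδ)/sin δ ≈ 1.700.
p = a·p₁ + b·p₂ ≈ (-0.006, -0.434, 0.901); φ = arcsin(p_z) ≈ 64.27°, λ = atan2(p_y, p_x) ≈ -90.75°.

≈ (64.3°N, 90.7°W)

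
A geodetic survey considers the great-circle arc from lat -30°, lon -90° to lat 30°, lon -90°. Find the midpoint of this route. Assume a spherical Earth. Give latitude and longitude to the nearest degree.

≈ lat 0°, lon -90°

Convert each endpoint to a unit vector on the sphere (x = cos φ cos λ, y = cos φ sin λ, z = sin φ).
The central angle between the endpoints is δ = arccos(p₁·p₂) ≈ 1.047 rad (60.0°).
Interpolate at f = 1/2 with slerp weights a = sin((1−f)δ)/sin δ ≈ 0.577, b = sin(fδ)/sin δ ≈ 0.577.
p = a·p₁ + b·p₂ ≈ (0.000, -1.000, 0.000); φ = arcsin(p_z) ≈ 0.00°, λ = atan2(p_y, p_x) ≈ -90.00°.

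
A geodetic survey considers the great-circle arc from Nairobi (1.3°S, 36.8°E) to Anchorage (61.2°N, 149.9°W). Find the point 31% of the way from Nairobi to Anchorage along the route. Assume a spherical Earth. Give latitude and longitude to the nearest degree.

From cos δ = sin φ₁ sin φ₂ + cos φ₁ cos φ₂ cos Δλ, the central angle is δ ≈ 2.092 rad (119.9°).
Interpolate at f = 0.31 with slerp weights a = sin((1−f)δ)/sin δ ≈ 1.144, b = sin(fδ)/sin δ ≈ 0.697.
p = a·p₁ + b·p₂ ≈ (0.625, 0.517, 0.585); φ = arcsin(p_z) ≈ 35.77°, λ = atan2(p_y, p_x) ≈ 39.57°.

≈ (36°N, 40°E)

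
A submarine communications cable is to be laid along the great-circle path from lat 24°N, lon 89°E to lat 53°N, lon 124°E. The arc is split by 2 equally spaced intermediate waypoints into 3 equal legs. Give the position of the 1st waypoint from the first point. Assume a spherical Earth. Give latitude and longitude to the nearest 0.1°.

Write both endpoints as unit vectors p₁, p₂ with components (cos φ cos λ, cos φ sin λ, sin φ).
The central angle between the endpoints is δ = arccos(p₁·p₂) ≈ 0.684 rad (39.2°).
Interpolate at f = 1/3 with slerp weights a = sin((1−f)δ)/sin δ ≈ 0.697, b = sin(fδ)/sin δ ≈ 0.358.
p = a·p₁ + b·p₂ ≈ (-0.109, 0.815, 0.569); φ = arcsin(p_z) ≈ 34.69°, λ = atan2(p_y, p_x) ≈ 97.64°.

≈ lat 34.7°N, lon 97.6°E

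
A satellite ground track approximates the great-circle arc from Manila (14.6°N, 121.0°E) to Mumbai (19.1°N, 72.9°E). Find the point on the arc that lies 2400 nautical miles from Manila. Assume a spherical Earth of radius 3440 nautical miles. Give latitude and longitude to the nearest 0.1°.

≈ (19.2°N, 79.4°E)

Write both endpoints as unit vectors p₁, p₂ with components (cos φ cos λ, cos φ sin λ, sin φ).
The central angle between the endpoints is δ = arccos(p₁·p₂) ≈ 0.805 rad (46.1°). The total great-circle distance is δ·R ≈ 0.805 × 3440 ≈ 2769 nmi, so the target fraction is f = 2400/2769 ≈ 0.867.
Interpolate at f ≈ 0.867 with slerp weights a = sin((1−f)δ)/sin δ ≈ 0.149, b = sin(fδ)/sin δ ≈ 0.891.
p = a·p₁ + b·p₂ ≈ (0.174, 0.928, 0.329); φ = arcsin(p_z) ≈ 19.21°, λ = atan2(p_y, p_x) ≈ 79.40°.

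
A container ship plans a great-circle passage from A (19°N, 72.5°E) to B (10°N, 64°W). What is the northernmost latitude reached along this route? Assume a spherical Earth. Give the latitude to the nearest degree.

≈ 35°N

The great circle lies in the plane with unit normal n̂ = (p₁ × p₂)/|p₁ × p₂|.
Here n̂_z ≈ -0.816; the vertex latitude is φ_max = arccos|n̂_z| ≈ 35.3°.
Check via Clairaut: cos φ_max = |cos φ₁| · sin C = cos(19.0°)·sin(59.7°) ≈ 0.816, again giving ≈ 35.3°.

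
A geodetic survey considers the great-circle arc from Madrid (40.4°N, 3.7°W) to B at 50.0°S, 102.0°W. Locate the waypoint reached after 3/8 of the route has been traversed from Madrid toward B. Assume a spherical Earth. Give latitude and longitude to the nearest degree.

The haversine formula gives a central angle δ ≈ 2.174 rad (124.6°) between the endpoints.
Interpolate at f = 3/8 with slerp weights a = sin((1−f)δ)/sin δ ≈ 1.187, b = sin(fδ)/sin δ ≈ 0.884.
p = a·p₁ + b·p₂ ≈ (0.784, -0.614, 0.092); φ = arcsin(p_z) ≈ 5.30°, λ = atan2(p_y, p_x) ≈ -38.07°.

≈ 5°N, 38°W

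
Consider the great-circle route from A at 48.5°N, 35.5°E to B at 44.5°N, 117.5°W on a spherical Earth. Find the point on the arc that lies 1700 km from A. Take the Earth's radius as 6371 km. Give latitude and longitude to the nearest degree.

≈ 63°N, 25°E

Write both endpoints as unit vectors p₁, p₂ with components (cos φ cos λ, cos φ sin λ, sin φ).
The central angle between the endpoints is δ = arccos(p₁·p₂) ≈ 1.467 rad (84.0°). The total great-circle distance is δ·R ≈ 1.467 × 6371 ≈ 9345 km, so the target fraction is f = 1700/9345 ≈ 0.182.
Interpolate at f ≈ 0.182 with slerp weights a = sin((1−f)δ)/sin δ ≈ 0.937, b = sin(fδ)/sin δ ≈ 0.265.
p = a·p₁ + b·p₂ ≈ (0.418, 0.193, 0.888); φ = arcsin(p_z) ≈ 62.58°, λ = atan2(p_y, p_x) ≈ 24.76°.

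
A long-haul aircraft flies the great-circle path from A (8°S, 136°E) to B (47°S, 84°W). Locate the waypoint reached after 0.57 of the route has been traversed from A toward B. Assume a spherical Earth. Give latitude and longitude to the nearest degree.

From cos δ = sin φ₁ sin φ₂ + cos φ₁ cos φ₂ cos Δλ, the central angle is δ ≈ 1.999 rad (114.6°).
Interpolate at f = 0.57 with slerp weights a = sin((1−f)δ)/sin δ ≈ 0.833, b = sin(fδ)/sin δ ≈ 0.999.
p = a·p₁ + b·p₂ ≈ (-0.522, -0.104, -0.846); φ = arcsin(p_z) ≈ -57.82°, λ = atan2(p_y, p_x) ≈ -168.69°.

≈ (58°S, 169°W)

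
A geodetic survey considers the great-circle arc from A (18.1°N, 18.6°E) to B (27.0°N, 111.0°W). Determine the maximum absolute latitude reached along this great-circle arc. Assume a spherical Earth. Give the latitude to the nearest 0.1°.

≈ 44.6°N

The great circle lies in the plane with unit normal n̂ = (p₁ × p₂)/|p₁ × p₂|.
Here n̂_z ≈ -0.712; the vertex latitude is φ_max = arccos|n̂_z| ≈ 44.6°.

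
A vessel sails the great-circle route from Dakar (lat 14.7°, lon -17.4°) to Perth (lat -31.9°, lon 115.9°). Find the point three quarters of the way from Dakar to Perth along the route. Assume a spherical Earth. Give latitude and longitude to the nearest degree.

≈ lat -32°, lon 76°

From cos δ = sin φ₁ sin φ₂ + cos φ₁ cos φ₂ cos Δλ, the central angle is δ ≈ 2.342 rad (134.2°).
Interpolate at f = 3/4 with slerp weights a = sin((1−f)δ)/sin δ ≈ 0.771, b = sin(fδ)/sin δ ≈ 1.371.
p = a·p₁ + b·p₂ ≈ (0.203, 0.824, -0.529); φ = arcsin(p_z) ≈ -31.93°, λ = atan2(p_y, p_x) ≈ 76.14°.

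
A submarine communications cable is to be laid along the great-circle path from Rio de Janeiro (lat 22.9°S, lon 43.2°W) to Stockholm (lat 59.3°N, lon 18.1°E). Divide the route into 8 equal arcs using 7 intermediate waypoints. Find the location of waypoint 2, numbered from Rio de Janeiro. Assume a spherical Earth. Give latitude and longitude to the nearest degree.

The haversine formula gives a central angle δ ≈ 1.680 rad (96.2°) between the endpoints.
Interpolate at f = 2/8 with slerp weights a = sin((1−f)δ)/sin δ ≈ 0.958, b = sin(fδ)/sin δ ≈ 0.410.
p = a·p₁ + b·p₂ ≈ (0.842, -0.539, -0.020); φ = arcsin(p_z) ≈ -1.15°, λ = atan2(p_y, p_x) ≈ -32.61°.

≈ lat 1°S, lon 33°W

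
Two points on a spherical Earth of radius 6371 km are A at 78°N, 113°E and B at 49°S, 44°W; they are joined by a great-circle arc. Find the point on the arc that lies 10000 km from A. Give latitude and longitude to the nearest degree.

Convert each endpoint to a unit vector on the sphere (x = cos φ cos λ, y = cos φ sin λ, z = sin φ).
The central angle between the endpoints is δ = arccos(p₁·p₂) ≈ 2.614 rad (149.7°). The total great-circle distance is δ·R ≈ 2.614 × 6371 ≈ 16651 km, so the target fraction is f = 10000/16651 ≈ 0.601.
Interpolate at f ≈ 0.601 with slerp weights a = sin((1−f)δ)/sin δ ≈ 1.715, b = sin(fδ)/sin δ ≈ 1.985.
p = a·p₁ + b·p₂ ≈ (0.797, -0.576, 0.180); φ = arcsin(p_z) ≈ 10.38°, λ = atan2(p_y, p_x) ≈ -35.86°.

≈ 10°N, 36°W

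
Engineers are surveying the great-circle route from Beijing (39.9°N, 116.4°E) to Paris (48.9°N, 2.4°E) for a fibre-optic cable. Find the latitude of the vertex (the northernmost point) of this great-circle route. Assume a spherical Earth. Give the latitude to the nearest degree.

The great circle lies in the plane with unit normal n̂ = (p₁ × p₂)/|p₁ × p₂|.
Here n̂_z ≈ -0.480; the vertex latitude is φ_max = arccos|n̂_z| ≈ 61.3°.
Check via Clairaut: cos φ_max = |cos φ₁| · sin C = cos(39.9°)·sin(38.7°) ≈ 0.480, again giving ≈ 61.3°.

≈ 61°N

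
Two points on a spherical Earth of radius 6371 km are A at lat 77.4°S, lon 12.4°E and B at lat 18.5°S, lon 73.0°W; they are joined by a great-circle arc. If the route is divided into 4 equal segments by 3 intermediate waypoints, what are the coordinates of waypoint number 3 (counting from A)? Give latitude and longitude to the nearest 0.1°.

≈ lat 35.7°S, lon 68.0°W

The haversine formula gives a central angle δ ≈ 1.238 rad (71.0°) between the endpoints.
Interpolate at f = 3/4 with slerp weights a = sin((1−f)δ)/sin δ ≈ 0.322, b = sin(fδ)/sin δ ≈ 0.847.
p = a·p₁ + b·p₂ ≈ (0.304, -0.753, -0.583); φ = arcsin(p_z) ≈ -35.69°, λ = atan2(p_y, p_x) ≈ -68.05°.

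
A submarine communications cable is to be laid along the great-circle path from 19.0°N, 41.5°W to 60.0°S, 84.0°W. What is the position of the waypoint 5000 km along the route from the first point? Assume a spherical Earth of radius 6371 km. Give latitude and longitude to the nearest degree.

From cos δ = sin φ₁ sin φ₂ + cos φ₁ cos φ₂ cos Δλ, the central angle is δ ≈ 1.504 rad (86.2°). The total great-circle distance is δ·R ≈ 1.504 × 6371 ≈ 9583 km, so the target fraction is f = 5000/9583 ≈ 0.522.
Interpolate at f ≈ 0.522 with slerp weights a = sin((1−f)δ)/sin δ ≈ 0.660, b = sin(fδ)/sin δ ≈ 0.708.
p = a·p₁ + b·p₂ ≈ (0.505, -0.766, -0.398); φ = arcsin(p_z) ≈ -23.48°, λ = atan2(p_y, p_x) ≈ -56.62°.

≈ 23°S, 57°W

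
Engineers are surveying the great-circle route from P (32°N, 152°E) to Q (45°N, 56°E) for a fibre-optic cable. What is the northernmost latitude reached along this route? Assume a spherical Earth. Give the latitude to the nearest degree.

≈ 51°N

The great circle lies in the plane with unit normal n̂ = (p₁ × p₂)/|p₁ × p₂|.
Here n̂_z ≈ -0.628; the vertex latitude is φ_max = arccos|n̂_z| ≈ 51.1°.
Check via Clairaut: cos φ_max = |cos φ₁| · sin C = cos(32.0°)·sin(47.7°) ≈ 0.628, again giving ≈ 51.1°.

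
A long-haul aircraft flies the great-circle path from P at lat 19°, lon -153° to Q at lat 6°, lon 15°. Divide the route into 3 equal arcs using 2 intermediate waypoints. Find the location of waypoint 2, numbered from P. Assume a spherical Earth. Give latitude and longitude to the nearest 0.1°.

≈ lat 49.8°, lon -15.6°

The haversine formula gives a central angle δ ≈ 2.659 rad (152.3°) between the endpoints.
Interpolate at f = 2/3 with slerp weights a = sin((1−f)δ)/sin δ ≈ 1.669, b = sin(fδ)/sin δ ≈ 2.111.
p = a·p₁ + b·p₂ ≈ (0.621, -0.173, 0.764); φ = arcsin(p_z) ≈ 49.82°, λ = atan2(p_y, p_x) ≈ -15.57°.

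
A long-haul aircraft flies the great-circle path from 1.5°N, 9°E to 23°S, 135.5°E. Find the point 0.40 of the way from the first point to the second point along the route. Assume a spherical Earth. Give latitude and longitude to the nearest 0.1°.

≈ 19.1°S, 54.9°E

Write both endpoints as unit vectors p₁, p₂ with components (cos φ cos λ, cos φ sin λ, sin φ).
The central angle between the endpoints is δ = arccos(p₁·p₂) ≈ 2.162 rad (123.9°).
Interpolate at f = 0.40 with slerp weights a = sin((1−f)δ)/sin δ ≈ 1.160, b = sin(fδ)/sin δ ≈ 0.917.
p = a·p₁ + b·p₂ ≈ (0.543, 0.773, -0.328); φ = arcsin(p_z) ≈ -19.14°, λ = atan2(p_y, p_x) ≈ 54.89°.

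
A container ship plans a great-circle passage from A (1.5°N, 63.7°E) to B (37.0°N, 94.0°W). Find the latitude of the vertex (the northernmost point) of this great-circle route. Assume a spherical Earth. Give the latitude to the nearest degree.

≈ 64°N

The great circle lies in the plane with unit normal n̂ = (p₁ × p₂)/|p₁ × p₂|.
Here n̂_z ≈ -0.438; the vertex latitude is φ_max = arccos|n̂_z| ≈ 64.0°.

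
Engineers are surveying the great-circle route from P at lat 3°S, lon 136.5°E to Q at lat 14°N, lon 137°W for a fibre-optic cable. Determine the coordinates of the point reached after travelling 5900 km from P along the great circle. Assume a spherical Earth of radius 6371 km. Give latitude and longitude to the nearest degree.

Write both endpoints as unit vectors p₁, p₂ with components (cos φ cos λ, cos φ sin λ, sin φ).
The central angle between the endpoints is δ = arccos(p₁·p₂) ≈ 1.524 rad (87.3°). The total great-circle distance is δ·R ≈ 1.524 × 6371 ≈ 9711 km, so the target fraction is f = 5900/9711 ≈ 0.608.
Interpolate at f ≈ 0.608 with slerp weights a = sin((1−f)δ)/sin δ ≈ 0.564, b = sin(fδ)/sin δ ≈ 0.800.
p = a·p₁ + b·p₂ ≈ (-0.976, -0.142, 0.164); φ = arcsin(p_z) ≈ 9.44°, λ = atan2(p_y, p_x) ≈ -171.73°.

≈ lat 9°N, lon 172°W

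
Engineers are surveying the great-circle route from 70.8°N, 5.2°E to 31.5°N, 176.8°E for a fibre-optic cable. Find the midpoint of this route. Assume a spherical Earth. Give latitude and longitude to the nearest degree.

≈ 70°N, 172°E

Write both endpoints as unit vectors p₁, p₂ with components (cos φ cos λ, cos φ sin λ, sin φ).
The central angle between the endpoints is δ = arccos(p₁·p₂) ≈ 1.353 rad (77.5°).
Interpolate at f = 1/2 with slerp weights a = sin((1−f)δ)/sin δ ≈ 0.641, b = sin(fδ)/sin δ ≈ 0.641.
p = a·p₁ + b·p₂ ≈ (-0.336, 0.050, 0.941); φ = arcsin(p_z) ≈ 70.15°, λ = atan2(p_y, p_x) ≈ 171.59°.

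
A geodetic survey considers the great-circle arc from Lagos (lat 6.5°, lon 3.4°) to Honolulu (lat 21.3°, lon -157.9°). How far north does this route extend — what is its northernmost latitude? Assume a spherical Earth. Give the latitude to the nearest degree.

The great circle lies in the plane with unit normal n̂ = (p₁ × p₂)/|p₁ × p₂|.
Here n̂_z ≈ -0.540; the vertex latitude is φ_max = arccos|n̂_z| ≈ 57.3°.
Check via Clairaut: cos φ_max = |cos φ₁| · sin C = cos(6.5°)·sin(33.0°) ≈ 0.540, again giving ≈ 57.3°.

≈ 57°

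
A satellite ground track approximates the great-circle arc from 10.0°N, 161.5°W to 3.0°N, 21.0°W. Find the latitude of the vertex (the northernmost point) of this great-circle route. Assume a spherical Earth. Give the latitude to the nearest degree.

The great circle lies in the plane with unit normal n̂ = (p₁ × p₂)/|p₁ × p₂|.
Here n̂_z ≈ +0.945; the vertex latitude is φ_max = arccos|n̂_z| ≈ 19.0°.

≈ 19°N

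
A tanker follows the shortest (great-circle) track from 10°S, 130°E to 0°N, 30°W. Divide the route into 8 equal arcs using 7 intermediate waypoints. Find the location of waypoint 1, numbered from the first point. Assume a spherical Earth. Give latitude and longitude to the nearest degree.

≈ 18°S, 111°E

The haversine formula gives a central angle δ ≈ 2.753 rad (157.7°) between the endpoints.
Interpolate at f = 1/8 with slerp weights a = sin((1−f)δ)/sin δ ≈ 1.765, b = sin(fδ)/sin δ ≈ 0.890.
p = a·p₁ + b·p₂ ≈ (-0.346, 0.887, -0.307); φ = arcsin(p_z) ≈ -17.85°, λ = atan2(p_y, p_x) ≈ 111.34°.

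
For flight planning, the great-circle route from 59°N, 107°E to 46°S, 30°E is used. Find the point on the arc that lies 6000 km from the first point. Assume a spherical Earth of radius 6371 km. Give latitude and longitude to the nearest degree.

Convert each endpoint to a unit vector on the sphere (x = cos φ cos λ, y = cos φ sin λ, z = sin φ).
The central angle between the endpoints is δ = arccos(p₁·p₂) ≈ 2.137 rad (122.4°). The total great-circle distance is δ·R ≈ 2.137 × 6371 ≈ 13612 km, so the target fraction is f = 6000/13612 ≈ 0.441.
Interpolate at f ≈ 0.441 with slerp weights a = sin((1−f)δ)/sin δ ≈ 1.102, b = sin(fδ)/sin δ ≈ 0.958.
p = a·p₁ + b·p₂ ≈ (0.410, 0.875, 0.255); φ = arcsin(p_z) ≈ 14.80°, λ = atan2(p_y, p_x) ≈ 64.89°.

≈ 15°N, 65°E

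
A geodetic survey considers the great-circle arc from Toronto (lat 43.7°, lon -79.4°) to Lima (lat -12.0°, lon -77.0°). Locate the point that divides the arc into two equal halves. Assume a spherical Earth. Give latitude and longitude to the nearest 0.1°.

≈ lat 15.9°, lon -78.0°

Write both endpoints as unit vectors p₁, p₂ with components (cos φ cos λ, cos φ sin λ, sin φ).
The central angle between the endpoints is δ = arccos(p₁·p₂) ≈ 0.973 rad (55.7°).
Interpolate at f = 1/2 with slerp weights a = sin((1−f)δ)/sin δ ≈ 0.566, b = sin(fδ)/sin δ ≈ 0.566.
p = a·p₁ + b·p₂ ≈ (0.200, -0.941, 0.273); φ = arcsin(p_z) ≈ 15.85°, λ = atan2(p_y, p_x) ≈ -78.02°.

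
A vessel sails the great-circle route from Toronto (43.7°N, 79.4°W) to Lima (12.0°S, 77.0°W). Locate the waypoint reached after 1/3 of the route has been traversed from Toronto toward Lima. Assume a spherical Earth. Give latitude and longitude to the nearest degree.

≈ 25°N, 78°W

The haversine formula gives a central angle δ ≈ 0.973 rad (55.7°) between the endpoints.
Interpolate at f = 1/3 with slerp weights a = sin((1−f)δ)/sin δ ≈ 0.731, b = sin(fδ)/sin δ ≈ 0.386.
p = a·p₁ + b·p₂ ≈ (0.182, -0.887, 0.425); φ = arcsin(p_z) ≈ 25.14°, λ = atan2(p_y, p_x) ≈ -78.40°.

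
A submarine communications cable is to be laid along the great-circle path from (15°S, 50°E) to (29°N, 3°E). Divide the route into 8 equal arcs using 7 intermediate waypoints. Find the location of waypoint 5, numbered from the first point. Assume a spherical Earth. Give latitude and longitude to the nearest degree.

Write both endpoints as unit vectors p₁, p₂ with components (cos φ cos λ, cos φ sin λ, sin φ).
The central angle between the endpoints is δ = arccos(p₁·p₂) ≈ 1.103 rad (63.2°).
Interpolate at f = 5/8 with slerp weights a = sin((1−f)δ)/sin δ ≈ 0.450, b = sin(fδ)/sin δ ≈ 0.713.
p = a·p₁ + b·p₂ ≈ (0.902, 0.366, 0.229); φ = arcsin(p_z) ≈ 13.24°, λ = atan2(p_y, p_x) ≈ 22.08°.

≈ (13°N, 22°E)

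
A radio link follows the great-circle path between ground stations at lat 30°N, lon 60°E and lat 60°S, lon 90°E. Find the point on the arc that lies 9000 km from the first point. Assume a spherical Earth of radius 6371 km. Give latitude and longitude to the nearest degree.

≈ lat 49°S, lon 82°E

The haversine formula gives a central angle δ ≈ 1.629 rad (93.3°) between the endpoints. The total great-circle distance is δ·R ≈ 1.629 × 6371 ≈ 10377 km, so the target fraction is f = 9000/10377 ≈ 0.867.
Interpolate at f ≈ 0.867 with slerp weights a = sin((1−f)δ)/sin δ ≈ 0.215, b = sin(fδ)/sin δ ≈ 0.989.
p = a·p₁ + b·p₂ ≈ (0.093, 0.656, -0.749); φ = arcsin(p_z) ≈ -48.52°, λ = atan2(p_y, p_x) ≈ 81.92°.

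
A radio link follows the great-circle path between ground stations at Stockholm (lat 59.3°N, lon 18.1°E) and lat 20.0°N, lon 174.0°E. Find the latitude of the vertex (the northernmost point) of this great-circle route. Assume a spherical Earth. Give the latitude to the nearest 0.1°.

≈ 78.6°N

The great circle lies in the plane with unit normal n̂ = (p₁ × p₂)/|p₁ × p₂|.
Here n̂_z ≈ +0.198; the vertex latitude is φ_max = arccos|n̂_z| ≈ 78.6°.
Check via Clairaut: cos φ_max = |cos φ₁| · sin C = cos(59.3°)·sin(22.8°) ≈ 0.198, again giving ≈ 78.6°.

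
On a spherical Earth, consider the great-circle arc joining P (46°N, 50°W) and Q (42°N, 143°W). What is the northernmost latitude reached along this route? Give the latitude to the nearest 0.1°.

≈ 54.6°N

The great circle lies in the plane with unit normal n̂ = (p₁ × p₂)/|p₁ × p₂|.
Here n̂_z ≈ -0.579; the vertex latitude is φ_max = arccos|n̂_z| ≈ 54.6°.
Check via Clairaut: cos φ_max = |cos φ₁| · sin C = cos(46.0°)·sin(56.4°) ≈ 0.579, again giving ≈ 54.6°.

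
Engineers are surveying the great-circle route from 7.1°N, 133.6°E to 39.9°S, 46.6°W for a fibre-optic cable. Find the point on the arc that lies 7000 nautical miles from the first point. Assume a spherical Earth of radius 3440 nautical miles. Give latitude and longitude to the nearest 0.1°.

≈ 70.5°S, 47.2°W

The haversine formula gives a central angle δ ≈ 2.569 rad (147.2°) between the endpoints. The total great-circle distance is δ·R ≈ 2.569 × 3440 ≈ 8838 nmi, so the target fraction is f = 7000/8838 ≈ 0.792.
Interpolate at f ≈ 0.792 with slerp weights a = sin((1−f)δ)/sin δ ≈ 0.940, b = sin(fδ)/sin δ ≈ 1.651.
p = a·p₁ + b·p₂ ≈ (0.227, -0.245, -0.943); φ = arcsin(p_z) ≈ -70.51°, λ = atan2(p_y, p_x) ≈ -47.16°.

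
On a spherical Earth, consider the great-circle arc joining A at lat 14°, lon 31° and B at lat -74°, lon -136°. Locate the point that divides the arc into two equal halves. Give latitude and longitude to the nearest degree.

≈ lat -46°, lon 26°

From cos δ = sin φ₁ sin φ₂ + cos φ₁ cos φ₂ cos Δλ, the central angle is δ ≈ 2.086 rad (119.5°).
Interpolate at f = 1/2 with slerp weights a = sin((1−f)δ)/sin δ ≈ 0.993, b = sin(fδ)/sin δ ≈ 0.993.
p = a·p₁ + b·p₂ ≈ (0.629, 0.306, -0.714); φ = arcsin(p_z) ≈ -45.60°, λ = atan2(p_y, p_x) ≈ 25.95°.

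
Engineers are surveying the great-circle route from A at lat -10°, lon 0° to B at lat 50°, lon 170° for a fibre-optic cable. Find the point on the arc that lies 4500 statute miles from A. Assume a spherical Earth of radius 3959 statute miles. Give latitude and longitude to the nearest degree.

≈ lat 54°, lon 15°

From cos δ = sin φ₁ sin φ₂ + cos φ₁ cos φ₂ cos Δλ, the central angle is δ ≈ 2.429 rad (139.2°). The total great-circle distance is δ·R ≈ 2.429 × 3959 ≈ 9615 mi, so the target fraction is f = 4500/9615 ≈ 0.468.
Interpolate at f ≈ 0.468 with slerp weights a = sin((1−f)δ)/sin δ ≈ 1.470, b = sin(fδ)/sin δ ≈ 1.387.
p = a·p₁ + b·p₂ ≈ (0.569, 0.155, 0.807); φ = arcsin(p_z) ≈ 53.83°, λ = atan2(p_y, p_x) ≈ 15.21°.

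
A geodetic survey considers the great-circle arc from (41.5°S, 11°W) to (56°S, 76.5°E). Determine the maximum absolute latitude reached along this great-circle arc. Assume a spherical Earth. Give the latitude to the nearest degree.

The great circle lies in the plane with unit normal n̂ = (p₁ × p₂)/|p₁ × p₂|.
Here n̂_z ≈ +0.508; the vertex latitude is φ_max = arccos|n̂_z| ≈ 59.5°.
Check via Clairaut: cos φ_max = |cos φ₁| · sin C = cos(41.5°)·sin(137.3°) ≈ 0.508, again giving ≈ 59.5°.

≈ 59°S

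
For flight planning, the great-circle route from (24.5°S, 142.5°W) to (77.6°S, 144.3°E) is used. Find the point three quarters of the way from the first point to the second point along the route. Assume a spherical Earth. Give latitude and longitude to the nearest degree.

≈ (68°S, 170°W)

Write both endpoints as unit vectors p₁, p₂ with components (cos φ cos λ, cos φ sin λ, sin φ).
The central angle between the endpoints is δ = arccos(p₁·p₂) ≈ 1.091 rad (62.5°).
Interpolate at f = 3/4 with slerp weights a = sin((1−f)δ)/sin δ ≈ 0.304, b = sin(fδ)/sin δ ≈ 0.823.
p = a·p₁ + b·p₂ ≈ (-0.363, -0.065, -0.930); φ = arcsin(p_z) ≈ -68.38°, λ = atan2(p_y, p_x) ≈ -169.82°.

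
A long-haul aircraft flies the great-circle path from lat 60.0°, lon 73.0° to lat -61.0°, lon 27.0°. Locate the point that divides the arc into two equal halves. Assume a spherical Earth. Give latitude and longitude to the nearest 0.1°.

Write both endpoints as unit vectors p₁, p₂ with components (cos φ cos λ, cos φ sin λ, sin φ).
The central angle between the endpoints is δ = arccos(p₁·p₂) ≈ 2.201 rad (126.1°).
Interpolate at f = 1/2 with slerp weights a = sin((1−f)δ)/sin δ ≈ 1.103, b = sin(fδ)/sin δ ≈ 1.103.
p = a·p₁ + b·p₂ ≈ (0.638, 0.770, -0.009); φ = arcsin(p_z) ≈ -0.54°, λ = atan2(p_y, p_x) ≈ 50.38°.

≈ lat -0.5°, lon 50.4°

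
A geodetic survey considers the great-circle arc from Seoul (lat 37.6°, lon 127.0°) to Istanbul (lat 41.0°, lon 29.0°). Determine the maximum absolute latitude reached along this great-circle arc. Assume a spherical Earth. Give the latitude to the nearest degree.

The great circle lies in the plane with unit normal n̂ = (p₁ × p₂)/|p₁ × p₂|.
Here n̂_z ≈ -0.624; the vertex latitude is φ_max = arccos|n̂_z| ≈ 51.4°.
Check via Clairaut: cos φ_max = |cos φ₁| · sin C = cos(37.6°)·sin(52.0°) ≈ 0.624, again giving ≈ 51.4°.

≈ 51°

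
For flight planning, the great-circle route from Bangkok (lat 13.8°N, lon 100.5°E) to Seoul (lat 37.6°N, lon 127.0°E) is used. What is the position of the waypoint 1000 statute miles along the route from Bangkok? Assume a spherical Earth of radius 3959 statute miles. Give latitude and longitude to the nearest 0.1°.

≈ lat 24.7°N, lon 110.7°E

Write both endpoints as unit vectors p₁, p₂ with components (cos φ cos λ, cos φ sin λ, sin φ).
The central angle between the endpoints is δ = arccos(p₁·p₂) ≈ 0.584 rad (33.5°). The total great-circle distance is δ·R ≈ 0.584 × 3959 ≈ 2313 mi, so the target fraction is f = 1000/2313 ≈ 0.432.
Interpolate at f ≈ 0.432 with slerp weights a = sin((1−f)δ)/sin δ ≈ 0.590, b = sin(fδ)/sin δ ≈ 0.453.
p = a·p₁ + b·p₂ ≈ (-0.321, 0.850, 0.417); φ = arcsin(p_z) ≈ 24.66°, λ = atan2(p_y, p_x) ≈ 110.65°.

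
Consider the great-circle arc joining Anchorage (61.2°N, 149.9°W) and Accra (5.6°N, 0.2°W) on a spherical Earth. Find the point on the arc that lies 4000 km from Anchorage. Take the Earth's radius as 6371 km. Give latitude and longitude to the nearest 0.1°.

≈ 71.6°N, 51.5°W

Write both endpoints as unit vectors p₁, p₂ with components (cos φ cos λ, cos φ sin λ, sin φ).
The central angle between the endpoints is δ = arccos(p₁·p₂) ≈ 1.905 rad (109.2°). The total great-circle distance is δ·R ≈ 1.905 × 6371 ≈ 12140 km, so the target fraction is f = 4000/12140 ≈ 0.329.
Interpolate at f ≈ 0.329 with slerp weights a = sin((1−f)δ)/sin δ ≈ 1.014, b = sin(fδ)/sin δ ≈ 0.622.
p = a·p₁ + b·p₂ ≈ (0.196, -0.247, 0.949); φ = arcsin(p_z) ≈ 71.60°, λ = atan2(p_y, p_x) ≈ -51.50°.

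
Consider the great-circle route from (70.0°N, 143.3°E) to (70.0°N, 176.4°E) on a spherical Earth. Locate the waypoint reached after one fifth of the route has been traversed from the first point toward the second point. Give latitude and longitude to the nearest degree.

From cos δ = sin φ₁ sin φ₂ + cos φ₁ cos φ₂ cos Δλ, the central angle is δ ≈ 0.195 rad (11.2°).
Interpolate at f = 1/5 with slerp weights a = sin((1−f)δ)/sin δ ≈ 0.802, b = sin(fδ)/sin δ ≈ 0.201.
p = a·p₁ + b·p₂ ≈ (-0.289, 0.168, 0.943); φ = arcsin(p_z) ≈ 70.49°, λ = atan2(p_y, p_x) ≈ 149.76°.

≈ (70°N, 150°E)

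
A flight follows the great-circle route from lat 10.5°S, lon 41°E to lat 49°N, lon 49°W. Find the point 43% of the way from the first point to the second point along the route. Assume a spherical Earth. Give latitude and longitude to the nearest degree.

≈ lat 21°N, lon 13°E

Write both endpoints as unit vectors p₁, p₂ with components (cos φ cos λ, cos φ sin λ, sin φ).
The central angle between the endpoints is δ = arccos(p₁·p₂) ≈ 1.709 rad (97.9°).
Interpolate at f = 0.43 with slerp weights a = sin((1−f)δ)/sin δ ≈ 0.835, b = sin(fδ)/sin δ ≈ 0.677.
p = a·p₁ + b·p₂ ≈ (0.911, 0.204, 0.359); φ = arcsin(p_z) ≈ 21.02°, λ = atan2(p_y, p_x) ≈ 12.60°.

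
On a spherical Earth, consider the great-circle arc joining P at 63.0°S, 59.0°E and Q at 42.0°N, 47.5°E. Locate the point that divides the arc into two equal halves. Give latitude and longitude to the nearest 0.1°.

≈ 10.5°S, 51.9°E

Write both endpoints as unit vectors p₁, p₂ with components (cos φ cos λ, cos φ sin λ, sin φ).
The central angle between the endpoints is δ = arccos(p₁·p₂) ≈ 1.840 rad (105.4°).
Interpolate at f = 1/2 with slerp weights a = sin((1−f)δ)/sin δ ≈ 0.825, b = sin(fδ)/sin δ ≈ 0.825.
p = a·p₁ + b·p₂ ≈ (0.607, 0.773, -0.183); φ = arcsin(p_z) ≈ -10.55°, λ = atan2(p_y, p_x) ≈ 51.86°.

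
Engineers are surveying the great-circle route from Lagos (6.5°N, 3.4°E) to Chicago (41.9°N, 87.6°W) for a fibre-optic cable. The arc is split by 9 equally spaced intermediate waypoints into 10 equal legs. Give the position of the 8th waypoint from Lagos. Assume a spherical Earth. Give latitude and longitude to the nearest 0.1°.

Write both endpoints as unit vectors p₁, p₂ with components (cos φ cos λ, cos φ sin λ, sin φ).
The central angle between the endpoints is δ = arccos(p₁·p₂) ≈ 1.508 rad (86.4°).
Interpolate at f = 8/10 with slerp weights a = sin((1−f)δ)/sin δ ≈ 0.298, b = sin(fδ)/sin δ ≈ 0.936.
p = a·p₁ + b·p₂ ≈ (0.324, -0.679, 0.659); φ = arcsin(p_z) ≈ 41.22°, λ = atan2(p_y, p_x) ≈ -64.45°.

≈ 41.2°N, 64.5°W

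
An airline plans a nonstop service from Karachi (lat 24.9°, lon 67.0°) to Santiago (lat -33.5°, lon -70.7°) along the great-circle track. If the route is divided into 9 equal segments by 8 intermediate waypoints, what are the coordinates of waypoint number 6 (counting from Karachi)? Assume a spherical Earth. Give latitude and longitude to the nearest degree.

Write both endpoints as unit vectors p₁, p₂ with components (cos φ cos λ, cos φ sin λ, sin φ).
The central angle between the endpoints is δ = arccos(p₁·p₂) ≈ 2.485 rad (142.4°).
Interpolate at f = 6/9 with slerp weights a = sin((1−f)δ)/sin δ ≈ 1.206, b = sin(fδ)/sin δ ≈ 1.631.
p = a·p₁ + b·p₂ ≈ (0.877, -0.277, -0.393); φ = arcsin(p_z) ≈ -23.11°, λ = atan2(p_y, p_x) ≈ -17.51°.

≈ lat -23°, lon -18°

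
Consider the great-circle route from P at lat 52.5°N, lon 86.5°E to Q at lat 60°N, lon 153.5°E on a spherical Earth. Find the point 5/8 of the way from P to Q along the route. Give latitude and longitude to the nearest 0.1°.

≈ lat 61.6°N, lon 125.6°E

Write both endpoints as unit vectors p₁, p₂ with components (cos φ cos λ, cos φ sin λ, sin φ).
The central angle between the endpoints is δ = arccos(p₁·p₂) ≈ 0.633 rad (36.3°).
Interpolate at f = 5/8 with slerp weights a = sin((1−f)δ)/sin δ ≈ 0.398, b = sin(fδ)/sin δ ≈ 0.652.
p = a·p₁ + b·p₂ ≈ (-0.277, 0.387, 0.880); φ = arcsin(p_z) ≈ 61.60°, λ = atan2(p_y, p_x) ≈ 125.58°.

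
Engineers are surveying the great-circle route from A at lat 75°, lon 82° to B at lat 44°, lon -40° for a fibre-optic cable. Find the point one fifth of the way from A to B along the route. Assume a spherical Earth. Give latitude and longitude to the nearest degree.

≈ lat 79°, lon 35°

From cos δ = sin φ₁ sin φ₂ + cos φ₁ cos φ₂ cos Δλ, the central angle is δ ≈ 0.961 rad (55.1°).
Interpolate at f = 1/5 with slerp weights a = sin((1−f)δ)/sin δ ≈ 0.848, b = sin(fδ)/sin δ ≈ 0.233.
p = a·p₁ + b·p₂ ≈ (0.159, 0.110, 0.981); φ = arcsin(p_z) ≈ 78.87°, λ = atan2(p_y, p_x) ≈ 34.59°.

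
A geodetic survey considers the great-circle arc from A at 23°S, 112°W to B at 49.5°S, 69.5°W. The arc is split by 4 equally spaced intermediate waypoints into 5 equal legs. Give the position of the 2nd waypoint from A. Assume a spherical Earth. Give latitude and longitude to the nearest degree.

Write both endpoints as unit vectors p₁, p₂ with components (cos φ cos λ, cos φ sin λ, sin φ).
The central angle between the endpoints is δ = arccos(p₁·p₂) ≈ 0.741 rad (42.4°).
Interpolate at f = 2/5 with slerp weights a = sin((1−f)δ)/sin δ ≈ 0.637, b = sin(fδ)/sin δ ≈ 0.433.
p = a·p₁ + b·p₂ ≈ (-0.121, -0.807, -0.578); φ = arcsin(p_z) ≈ -35.31°, λ = atan2(p_y, p_x) ≈ -98.55°.

≈ 35°S, 99°W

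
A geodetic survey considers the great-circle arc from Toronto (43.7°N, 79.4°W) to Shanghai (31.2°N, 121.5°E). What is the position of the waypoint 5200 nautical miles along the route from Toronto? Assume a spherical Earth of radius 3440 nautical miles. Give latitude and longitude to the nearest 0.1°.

≈ 46.6°N, 127.6°E

From cos δ = sin φ₁ sin φ₂ + cos φ₁ cos φ₂ cos Δλ, the central angle is δ ≈ 1.792 rad (102.7°). The total great-circle distance is δ·R ≈ 1.792 × 3440 ≈ 6166 nmi, so the target fraction is f = 5200/6166 ≈ 0.843.
Interpolate at f ≈ 0.843 with slerp weights a = sin((1−f)δ)/sin δ ≈ 0.284, b = sin(fδ)/sin δ ≈ 1.023.
p = a·p₁ + b·p₂ ≈ (-0.420, 0.544, 0.726); φ = arcsin(p_z) ≈ 46.58°, λ = atan2(p_y, p_x) ≈ 127.62°.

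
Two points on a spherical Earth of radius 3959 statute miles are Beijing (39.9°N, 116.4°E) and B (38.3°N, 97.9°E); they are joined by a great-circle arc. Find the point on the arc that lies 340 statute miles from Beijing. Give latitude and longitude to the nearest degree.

≈ (40°N, 110°E)

Convert each endpoint to a unit vector on the sphere (x = cos φ cos λ, y = cos φ sin λ, z = sin φ).
The central angle between the endpoints is δ = arccos(p₁·p₂) ≈ 0.252 rad (14.4°). The total great-circle distance is δ·R ≈ 0.252 × 3959 ≈ 996 mi, so the target fraction is f = 340/996 ≈ 0.341.
Interpolate at f ≈ 0.341 with slerp weights a = sin((1−f)δ)/sin δ ≈ 0.663, b = sin(fδ)/sin δ ≈ 0.344.
p = a·p₁ + b·p₂ ≈ (-0.263, 0.723, 0.639); φ = arcsin(p_z) ≈ 39.69°, λ = atan2(p_y, p_x) ≈ 110.00°.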